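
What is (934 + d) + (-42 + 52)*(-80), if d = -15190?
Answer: -15056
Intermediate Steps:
(934 + d) + (-42 + 52)*(-80) = (934 - 15190) + (-42 + 52)*(-80) = -14256 + 10*(-80) = -14256 - 800 = -15056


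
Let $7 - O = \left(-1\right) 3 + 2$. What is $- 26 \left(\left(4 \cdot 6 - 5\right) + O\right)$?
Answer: $-702$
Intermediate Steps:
$O = 8$ ($O = 7 - \left(\left(-1\right) 3 + 2\right) = 7 - \left(-3 + 2\right) = 7 - -1 = 7 + 1 = 8$)
$- 26 \left(\left(4 \cdot 6 - 5\right) + O\right) = - 26 \left(\left(4 \cdot 6 - 5\right) + 8\right) = - 26 \left(\left(24 - 5\right) + 8\right) = - 26 \left(19 + 8\right) = \left(-26\right) 27 = -702$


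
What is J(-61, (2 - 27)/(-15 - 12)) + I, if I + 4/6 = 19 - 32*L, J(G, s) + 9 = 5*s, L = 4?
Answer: -3079/27 ≈ -114.04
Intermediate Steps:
J(G, s) = -9 + 5*s
I = -329/3 (I = -⅔ + (19 - 32*4) = -⅔ + (19 - 128) = -⅔ - 109 = -329/3 ≈ -109.67)
J(-61, (2 - 27)/(-15 - 12)) + I = (-9 + 5*((2 - 27)/(-15 - 12))) - 329/3 = (-9 + 5*(-25/(-27))) - 329/3 = (-9 + 5*(-25*(-1/27))) - 329/3 = (-9 + 5*(25/27)) - 329/3 = (-9 + 125/27) - 329/3 = -118/27 - 329/3 = -3079/27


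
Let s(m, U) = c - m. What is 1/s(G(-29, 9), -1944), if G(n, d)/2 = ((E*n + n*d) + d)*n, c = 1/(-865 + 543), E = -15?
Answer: 322/3417707 ≈ 9.4215e-5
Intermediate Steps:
c = -1/322 (c = 1/(-322) = -1/322 ≈ -0.0031056)
G(n, d) = 2*n*(d - 15*n + d*n) (G(n, d) = 2*(((-15*n + n*d) + d)*n) = 2*(((-15*n + d*n) + d)*n) = 2*((d - 15*n + d*n)*n) = 2*(n*(d - 15*n + d*n)) = 2*n*(d - 15*n + d*n))
s(m, U) = -1/322 - m
1/s(G(-29, 9), -1944) = 1/(-1/322 - 2*(-29)*(9 - 15*(-29) + 9*(-29))) = 1/(-1/322 - 2*(-29)*(9 + 435 - 261)) = 1/(-1/322 - 2*(-29)*183) = 1/(-1/322 - 1*(-10614)) = 1/(-1/322 + 10614) = 1/(3417707/322) = 322/3417707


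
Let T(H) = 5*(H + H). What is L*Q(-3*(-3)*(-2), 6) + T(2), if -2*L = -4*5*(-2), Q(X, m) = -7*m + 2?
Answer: 820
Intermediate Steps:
Q(X, m) = 2 - 7*m
T(H) = 10*H (T(H) = 5*(2*H) = 10*H)
L = -20 (L = -(-4*5)*(-2)/2 = -(-10)*(-2) = -½*40 = -20)
L*Q(-3*(-3)*(-2), 6) + T(2) = -20*(2 - 7*6) + 10*2 = -20*(2 - 42) + 20 = -20*(-40) + 20 = 800 + 20 = 820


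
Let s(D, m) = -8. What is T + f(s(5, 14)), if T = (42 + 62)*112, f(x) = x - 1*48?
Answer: 11592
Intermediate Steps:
f(x) = -48 + x (f(x) = x - 48 = -48 + x)
T = 11648 (T = 104*112 = 11648)
T + f(s(5, 14)) = 11648 + (-48 - 8) = 11648 - 56 = 11592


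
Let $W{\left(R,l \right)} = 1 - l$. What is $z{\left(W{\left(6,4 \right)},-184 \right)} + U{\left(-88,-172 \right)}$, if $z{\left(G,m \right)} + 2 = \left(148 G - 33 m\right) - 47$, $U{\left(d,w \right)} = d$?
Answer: $5491$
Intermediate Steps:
$z{\left(G,m \right)} = -49 - 33 m + 148 G$ ($z{\left(G,m \right)} = -2 - \left(47 - 148 G + 33 m\right) = -49 - 33 m + 148 G$)
$z{\left(W{\left(6,4 \right)},-184 \right)} + U{\left(-88,-172 \right)} = \left(-49 - -6072 + 148 \left(1 - 4\right)\right) - 88 = \left(-49 + 6072 + 148 \left(1 - 4\right)\right) - 88 = \left(-49 + 6072 + 148 \left(-3\right)\right) - 88 = \left(-49 + 6072 - 444\right) - 88 = 5579 - 88 = 5491$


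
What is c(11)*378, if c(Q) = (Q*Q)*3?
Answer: 137214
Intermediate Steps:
c(Q) = 3*Q² (c(Q) = Q²*3 = 3*Q²)
c(11)*378 = (3*11²)*378 = (3*121)*378 = 363*378 = 137214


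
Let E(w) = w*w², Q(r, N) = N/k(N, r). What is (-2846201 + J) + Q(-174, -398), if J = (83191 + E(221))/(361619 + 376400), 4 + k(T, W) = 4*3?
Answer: -8402305020849/2952076 ≈ -2.8462e+6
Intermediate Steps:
k(T, W) = 8 (k(T, W) = -4 + 4*3 = -4 + 12 = 8)
Q(r, N) = N/8
E(w) = w³
J = 10877052/738019 (J = (83191 + 221³)/(361619 + 376400) = (83191 + 10793861)/738019 = 10877052*(1/738019) = 10877052/738019 ≈ 14.738)
(-2846201 + J) + Q(-174, -398) = (-2846201 + 10877052/738019) + (⅛)*(-398) = -2100539538767/738019 - 199/4 = -8402305020849/2952076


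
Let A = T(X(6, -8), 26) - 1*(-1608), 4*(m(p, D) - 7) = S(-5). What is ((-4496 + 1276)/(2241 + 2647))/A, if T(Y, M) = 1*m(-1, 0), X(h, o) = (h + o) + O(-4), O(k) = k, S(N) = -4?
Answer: -805/1972308 ≈ -0.00040815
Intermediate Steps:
m(p, D) = 6 (m(p, D) = 7 + (¼)*(-4) = 7 - 1 = 6)
X(h, o) = -4 + h + o (X(h, o) = (h + o) - 4 = -4 + h + o)
T(Y, M) = 6 (T(Y, M) = 1*6 = 6)
A = 1614 (A = 6 - 1*(-1608) = 6 + 1608 = 1614)
((-4496 + 1276)/(2241 + 2647))/A = ((-4496 + 1276)/(2241 + 2647))/1614 = -3220/4888*(1/1614) = -3220*1/4888*(1/1614) = -805/1222*1/1614 = -805/1972308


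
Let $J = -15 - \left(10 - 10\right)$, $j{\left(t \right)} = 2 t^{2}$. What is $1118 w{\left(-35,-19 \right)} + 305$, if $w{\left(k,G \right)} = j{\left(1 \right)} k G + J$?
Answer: $1470475$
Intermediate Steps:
$J = -15$ ($J = -15 - 0 = -15 + 0 = -15$)
$w{\left(k,G \right)} = -15 + 2 G k$ ($w{\left(k,G \right)} = 2 \cdot 1^{2} k G - 15 = 2 \cdot 1 k G - 15 = 2 k G - 15 = 2 G k - 15 = -15 + 2 G k$)
$1118 w{\left(-35,-19 \right)} + 305 = 1118 \left(-15 + 2 \left(-19\right) \left(-35\right)\right) + 305 = 1118 \left(-15 + 1330\right) + 305 = 1118 \cdot 1315 + 305 = 1470170 + 305 = 1470475$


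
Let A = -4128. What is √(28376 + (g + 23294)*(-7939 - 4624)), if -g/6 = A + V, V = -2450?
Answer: I*√788450630 ≈ 28079.0*I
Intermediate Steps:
g = 39468 (g = -6*(-4128 - 2450) = -6*(-6578) = 39468)
√(28376 + (g + 23294)*(-7939 - 4624)) = √(28376 + (39468 + 23294)*(-7939 - 4624)) = √(28376 + 62762*(-12563)) = √(28376 - 788479006) = √(-788450630) = I*√788450630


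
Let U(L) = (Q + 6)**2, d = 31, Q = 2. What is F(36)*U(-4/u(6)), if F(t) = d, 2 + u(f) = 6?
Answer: 1984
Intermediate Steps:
u(f) = 4 (u(f) = -2 + 6 = 4)
F(t) = 31
U(L) = 64 (U(L) = (2 + 6)**2 = 8**2 = 64)
F(36)*U(-4/u(6)) = 31*64 = 1984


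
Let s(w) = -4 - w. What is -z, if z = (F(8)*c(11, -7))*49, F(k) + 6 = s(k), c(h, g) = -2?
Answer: -1764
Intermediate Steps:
F(k) = -10 - k (F(k) = -6 + (-4 - k) = -10 - k)
z = 1764 (z = ((-10 - 1*8)*(-2))*49 = ((-10 - 8)*(-2))*49 = -18*(-2)*49 = 36*49 = 1764)
-z = -1*1764 = -1764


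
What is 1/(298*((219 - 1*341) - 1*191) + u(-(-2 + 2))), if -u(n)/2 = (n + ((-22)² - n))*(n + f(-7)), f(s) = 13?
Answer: -1/105858 ≈ -9.4466e-6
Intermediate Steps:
u(n) = -12584 - 968*n (u(n) = -2*(n + ((-22)² - n))*(n + 13) = -2*(n + (484 - n))*(13 + n) = -968*(13 + n) = -2*(6292 + 484*n) = -12584 - 968*n)
1/(298*((219 - 1*341) - 1*191) + u(-(-2 + 2))) = 1/(298*((219 - 1*341) - 1*191) + (-12584 - (-968)*(-2 + 2))) = 1/(298*((219 - 341) - 191) + (-12584 - (-968)*0)) = 1/(298*(-122 - 191) + (-12584 - 968*0)) = 1/(298*(-313) + (-12584 + 0)) = 1/(-93274 - 12584) = 1/(-105858) = -1/105858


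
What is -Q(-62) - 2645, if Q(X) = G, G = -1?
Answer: -2644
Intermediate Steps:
Q(X) = -1
-Q(-62) - 2645 = -1*(-1) - 2645 = 1 - 2645 = -2644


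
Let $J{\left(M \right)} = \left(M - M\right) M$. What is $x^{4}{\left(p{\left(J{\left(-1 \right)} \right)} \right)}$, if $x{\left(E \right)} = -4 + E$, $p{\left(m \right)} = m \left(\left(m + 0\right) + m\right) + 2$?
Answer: $16$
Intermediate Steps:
$J{\left(M \right)} = 0$ ($J{\left(M \right)} = 0 M = 0$)
$p{\left(m \right)} = 2 + 2 m^{2}$ ($p{\left(m \right)} = m \left(m + m\right) + 2 = m 2 m + 2 = 2 m^{2} + 2 = 2 + 2 m^{2}$)
$x^{4}{\left(p{\left(J{\left(-1 \right)} \right)} \right)} = \left(-4 + \left(2 + 2 \cdot 0^{2}\right)\right)^{4} = \left(-4 + \left(2 + 2 \cdot 0\right)\right)^{4} = \left(-4 + \left(2 + 0\right)\right)^{4} = \left(-4 + 2\right)^{4} = \left(-2\right)^{4} = 16$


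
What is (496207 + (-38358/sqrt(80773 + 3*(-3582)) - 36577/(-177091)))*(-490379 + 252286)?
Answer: -20922143904760502/177091 + 9132771294*sqrt(70027)/70027 ≈ -1.1811e+11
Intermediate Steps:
(496207 + (-38358/sqrt(80773 + 3*(-3582)) - 36577/(-177091)))*(-490379 + 252286) = (496207 + (-38358/sqrt(80773 - 10746) - 36577*(-1/177091)))*(-238093) = (496207 + (-38358*sqrt(70027)/70027 + 36577/177091))*(-238093) = (496207 + (36577/177091 - 38358*sqrt(70027)/70027))*(-238093) = (87873830414/177091 - 38358*sqrt(70027)/70027)*(-238093) = -20922143904760502/177091 + 9132771294*sqrt(70027)/70027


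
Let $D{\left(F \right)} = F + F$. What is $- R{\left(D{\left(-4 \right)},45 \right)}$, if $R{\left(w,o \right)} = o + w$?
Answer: $-37$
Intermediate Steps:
$D{\left(F \right)} = 2 F$
$- R{\left(D{\left(-4 \right)},45 \right)} = - (45 + 2 \left(-4\right)) = - (45 - 8) = \left(-1\right) 37 = -37$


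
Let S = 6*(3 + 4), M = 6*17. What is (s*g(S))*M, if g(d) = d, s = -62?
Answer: -265608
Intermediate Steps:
M = 102
S = 42 (S = 6*7 = 42)
(s*g(S))*M = -62*42*102 = -2604*102 = -265608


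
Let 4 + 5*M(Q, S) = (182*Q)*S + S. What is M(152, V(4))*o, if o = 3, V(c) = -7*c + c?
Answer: -1991892/5 ≈ -3.9838e+5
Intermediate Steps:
V(c) = -6*c
M(Q, S) = -4/5 + S/5 + 182*Q*S/5 (M(Q, S) = -4/5 + ((182*Q)*S + S)/5 = -4/5 + (182*Q*S + S)/5 = -4/5 + (S + 182*Q*S)/5 = -4/5 + (S/5 + 182*Q*S/5) = -4/5 + S/5 + 182*Q*S/5)
M(152, V(4))*o = (-4/5 + (-6*4)/5 + (182/5)*152*(-6*4))*3 = (-4/5 + (1/5)*(-24) + (182/5)*152*(-24))*3 = (-4/5 - 24/5 - 663936/5)*3 = -663964/5*3 = -1991892/5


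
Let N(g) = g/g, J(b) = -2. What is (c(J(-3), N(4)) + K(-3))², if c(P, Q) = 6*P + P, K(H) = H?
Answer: 289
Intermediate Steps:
N(g) = 1
c(P, Q) = 7*P
(c(J(-3), N(4)) + K(-3))² = (7*(-2) - 3)² = (-14 - 3)² = (-17)² = 289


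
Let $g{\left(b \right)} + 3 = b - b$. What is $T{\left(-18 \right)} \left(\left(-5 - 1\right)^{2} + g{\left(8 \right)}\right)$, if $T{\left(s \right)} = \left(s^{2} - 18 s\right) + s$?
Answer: $20790$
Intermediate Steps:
$g{\left(b \right)} = -3$ ($g{\left(b \right)} = -3 + \left(b - b\right) = -3 + 0 = -3$)
$T{\left(s \right)} = s^{2} - 17 s$
$T{\left(-18 \right)} \left(\left(-5 - 1\right)^{2} + g{\left(8 \right)}\right) = - 18 \left(-17 - 18\right) \left(\left(-5 - 1\right)^{2} - 3\right) = \left(-18\right) \left(-35\right) \left(\left(-6\right)^{2} - 3\right) = 630 \left(36 - 3\right) = 630 \cdot 33 = 20790$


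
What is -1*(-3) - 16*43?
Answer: -685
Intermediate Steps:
-1*(-3) - 16*43 = 3 - 688 = -685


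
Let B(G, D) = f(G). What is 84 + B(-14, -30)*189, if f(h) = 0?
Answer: 84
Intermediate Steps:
B(G, D) = 0
84 + B(-14, -30)*189 = 84 + 0*189 = 84 + 0 = 84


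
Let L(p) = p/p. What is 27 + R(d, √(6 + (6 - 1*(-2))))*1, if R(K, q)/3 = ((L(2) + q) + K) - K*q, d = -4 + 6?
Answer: 36 - 3*√14 ≈ 24.775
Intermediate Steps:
d = 2
L(p) = 1
R(K, q) = 3 + 3*K + 3*q - 3*K*q (R(K, q) = 3*(((1 + q) + K) - K*q) = 3*((1 + K + q) - K*q) = 3*(1 + K + q - K*q) = 3 + 3*K + 3*q - 3*K*q)
27 + R(d, √(6 + (6 - 1*(-2))))*1 = 27 + (3 + 3*2 + 3*√(6 + (6 - 1*(-2))) - 3*2*√(6 + (6 - 1*(-2))))*1 = 27 + (3 + 6 + 3*√(6 + (6 + 2)) - 3*2*√(6 + (6 + 2)))*1 = 27 + (3 + 6 + 3*√(6 + 8) - 3*2*√(6 + 8))*1 = 27 + (3 + 6 + 3*√14 - 3*2*√14)*1 = 27 + (3 + 6 + 3*√14 - 6*√14)*1 = 27 + (9 - 3*√14)*1 = 27 + (9 - 3*√14) = 36 - 3*√14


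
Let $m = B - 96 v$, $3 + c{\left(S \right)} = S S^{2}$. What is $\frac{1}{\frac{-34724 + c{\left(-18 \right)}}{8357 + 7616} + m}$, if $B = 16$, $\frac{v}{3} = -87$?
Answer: $\frac{15973}{400434497} \approx 3.9889 \cdot 10^{-5}$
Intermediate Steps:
$v = -261$ ($v = 3 \left(-87\right) = -261$)
$c{\left(S \right)} = -3 + S^{3}$ ($c{\left(S \right)} = -3 + S S^{2} = -3 + S^{3}$)
$m = 25072$ ($m = 16 - -25056 = 16 + 25056 = 25072$)
$\frac{1}{\frac{-34724 + c{\left(-18 \right)}}{8357 + 7616} + m} = \frac{1}{\frac{-34724 + \left(-3 + \left(-18\right)^{3}\right)}{8357 + 7616} + 25072} = \frac{1}{\frac{-34724 - 5835}{15973} + 25072} = \frac{1}{\left(-34724 - 5835\right) \frac{1}{15973} + 25072} = \frac{1}{\left(-40559\right) \frac{1}{15973} + 25072} = \frac{1}{- \frac{40559}{15973} + 25072} = \frac{1}{\frac{400434497}{15973}} = \frac{15973}{400434497}$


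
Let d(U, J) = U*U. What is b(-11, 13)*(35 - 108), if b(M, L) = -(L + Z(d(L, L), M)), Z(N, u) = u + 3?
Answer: 365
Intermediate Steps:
d(U, J) = U²
Z(N, u) = 3 + u
b(M, L) = -3 - L - M (b(M, L) = -(L + (3 + M)) = -(3 + L + M) = -3 - L - M)
b(-11, 13)*(35 - 108) = (-3 - 1*13 - 1*(-11))*(35 - 108) = (-3 - 13 + 11)*(-73) = -5*(-73) = 365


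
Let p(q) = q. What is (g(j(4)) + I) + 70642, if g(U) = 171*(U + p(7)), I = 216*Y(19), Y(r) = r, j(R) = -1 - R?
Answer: 75088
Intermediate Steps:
I = 4104 (I = 216*19 = 4104)
g(U) = 1197 + 171*U (g(U) = 171*(U + 7) = 171*(7 + U) = 1197 + 171*U)
(g(j(4)) + I) + 70642 = ((1197 + 171*(-1 - 1*4)) + 4104) + 70642 = ((1197 + 171*(-1 - 4)) + 4104) + 70642 = ((1197 + 171*(-5)) + 4104) + 70642 = ((1197 - 855) + 4104) + 70642 = (342 + 4104) + 70642 = 4446 + 70642 = 75088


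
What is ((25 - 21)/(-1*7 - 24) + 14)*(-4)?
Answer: -1720/31 ≈ -55.484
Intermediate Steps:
((25 - 21)/(-1*7 - 24) + 14)*(-4) = (4/(-7 - 24) + 14)*(-4) = (4/(-31) + 14)*(-4) = (4*(-1/31) + 14)*(-4) = (-4/31 + 14)*(-4) = (430/31)*(-4) = -1720/31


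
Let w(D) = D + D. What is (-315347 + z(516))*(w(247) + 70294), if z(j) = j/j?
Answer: -22322712648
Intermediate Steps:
w(D) = 2*D
z(j) = 1
(-315347 + z(516))*(w(247) + 70294) = (-315347 + 1)*(2*247 + 70294) = -315346*(494 + 70294) = -315346*70788 = -22322712648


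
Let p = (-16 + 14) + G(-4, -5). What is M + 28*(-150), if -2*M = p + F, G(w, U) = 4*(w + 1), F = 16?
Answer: -4201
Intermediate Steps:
G(w, U) = 4 + 4*w (G(w, U) = 4*(1 + w) = 4 + 4*w)
p = -14 (p = (-16 + 14) + (4 + 4*(-4)) = -2 + (4 - 16) = -2 - 12 = -14)
M = -1 (M = -(-14 + 16)/2 = -1/2*2 = -1)
M + 28*(-150) = -1 + 28*(-150) = -1 - 4200 = -4201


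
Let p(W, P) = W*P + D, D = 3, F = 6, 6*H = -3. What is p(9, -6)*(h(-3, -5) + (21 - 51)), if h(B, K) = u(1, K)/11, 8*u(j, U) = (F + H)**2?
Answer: 48399/32 ≈ 1512.5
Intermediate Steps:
H = -1/2 (H = (1/6)*(-3) = -1/2 ≈ -0.50000)
u(j, U) = 121/32 (u(j, U) = (6 - 1/2)**2/8 = (11/2)**2/8 = (1/8)*(121/4) = 121/32)
p(W, P) = 3 + P*W (p(W, P) = W*P + 3 = P*W + 3 = 3 + P*W)
h(B, K) = 11/32 (h(B, K) = (121/32)/11 = (121/32)*(1/11) = 11/32)
p(9, -6)*(h(-3, -5) + (21 - 51)) = (3 - 6*9)*(11/32 + (21 - 51)) = (3 - 54)*(11/32 - 30) = -51*(-949/32) = 48399/32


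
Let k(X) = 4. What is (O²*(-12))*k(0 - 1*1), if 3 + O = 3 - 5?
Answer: -1200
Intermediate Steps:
O = -5 (O = -3 + (3 - 5) = -3 - 2 = -5)
(O²*(-12))*k(0 - 1*1) = ((-5)²*(-12))*4 = (25*(-12))*4 = -300*4 = -1200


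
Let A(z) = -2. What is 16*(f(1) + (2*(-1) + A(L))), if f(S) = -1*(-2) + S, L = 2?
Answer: -16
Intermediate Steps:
f(S) = 2 + S
16*(f(1) + (2*(-1) + A(L))) = 16*((2 + 1) + (2*(-1) - 2)) = 16*(3 + (-2 - 2)) = 16*(3 - 4) = 16*(-1) = -16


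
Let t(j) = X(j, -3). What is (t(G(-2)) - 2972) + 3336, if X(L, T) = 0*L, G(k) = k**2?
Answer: 364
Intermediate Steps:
X(L, T) = 0
t(j) = 0
(t(G(-2)) - 2972) + 3336 = (0 - 2972) + 3336 = -2972 + 3336 = 364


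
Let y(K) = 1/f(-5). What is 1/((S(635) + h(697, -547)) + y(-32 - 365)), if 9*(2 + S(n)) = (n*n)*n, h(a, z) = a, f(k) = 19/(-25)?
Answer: 171/4865028245 ≈ 3.5149e-8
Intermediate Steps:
f(k) = -19/25 (f(k) = 19*(-1/25) = -19/25)
y(K) = -25/19 (y(K) = 1/(-19/25) = -25/19)
S(n) = -2 + n**3/9 (S(n) = -2 + ((n*n)*n)/9 = -2 + (n**2*n)/9 = -2 + n**3/9)
1/((S(635) + h(697, -547)) + y(-32 - 365)) = 1/(((-2 + (1/9)*635**3) + 697) - 25/19) = 1/(((-2 + (1/9)*256047875) + 697) - 25/19) = 1/(((-2 + 256047875/9) + 697) - 25/19) = 1/((256047857/9 + 697) - 25/19) = 1/(256054130/9 - 25/19) = 1/(4865028245/171) = 171/4865028245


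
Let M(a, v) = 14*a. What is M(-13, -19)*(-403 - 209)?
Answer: 111384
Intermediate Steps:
M(-13, -19)*(-403 - 209) = (14*(-13))*(-403 - 209) = -182*(-612) = 111384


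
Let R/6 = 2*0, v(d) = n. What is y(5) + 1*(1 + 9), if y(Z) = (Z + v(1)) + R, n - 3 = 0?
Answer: 18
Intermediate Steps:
n = 3 (n = 3 + 0 = 3)
v(d) = 3
R = 0 (R = 6*(2*0) = 6*0 = 0)
y(Z) = 3 + Z (y(Z) = (Z + 3) + 0 = (3 + Z) + 0 = 3 + Z)
y(5) + 1*(1 + 9) = (3 + 5) + 1*(1 + 9) = 8 + 1*10 = 8 + 10 = 18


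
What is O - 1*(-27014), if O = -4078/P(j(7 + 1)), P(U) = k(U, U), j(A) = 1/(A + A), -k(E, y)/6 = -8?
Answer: 646297/24 ≈ 26929.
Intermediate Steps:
k(E, y) = 48 (k(E, y) = -6*(-8) = 48)
j(A) = 1/(2*A)
P(U) = 48
O = -2039/24 (O = -4078/48 = -4078*1/48 = -2039/24 ≈ -84.958)
O - 1*(-27014) = -2039/24 - 1*(-27014) = -2039/24 + 27014 = 646297/24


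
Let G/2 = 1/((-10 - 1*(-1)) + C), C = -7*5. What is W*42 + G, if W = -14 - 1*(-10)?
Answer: -3697/22 ≈ -168.05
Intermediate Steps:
C = -35
W = -4 (W = -14 + 10 = -4)
G = -1/22 (G = 2/((-10 - 1*(-1)) - 35) = 2/((-10 + 1) - 35) = 2/(-9 - 35) = 2/(-44) = 2*(-1/44) = -1/22 ≈ -0.045455)
W*42 + G = -4*42 - 1/22 = -168 - 1/22 = -3697/22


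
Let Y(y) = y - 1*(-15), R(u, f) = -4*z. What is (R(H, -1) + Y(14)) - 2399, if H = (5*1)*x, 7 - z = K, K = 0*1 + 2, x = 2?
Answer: -2390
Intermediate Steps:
K = 2 (K = 0 + 2 = 2)
z = 5 (z = 7 - 1*2 = 7 - 2 = 5)
H = 10 (H = (5*1)*2 = 5*2 = 10)
R(u, f) = -20 (R(u, f) = -4*5 = -20)
Y(y) = 15 + y (Y(y) = y + 15 = 15 + y)
(R(H, -1) + Y(14)) - 2399 = (-20 + (15 + 14)) - 2399 = (-20 + 29) - 2399 = 9 - 2399 = -2390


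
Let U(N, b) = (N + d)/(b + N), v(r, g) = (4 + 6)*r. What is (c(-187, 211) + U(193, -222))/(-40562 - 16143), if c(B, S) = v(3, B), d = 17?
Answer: -12/29899 ≈ -0.00040135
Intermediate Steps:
v(r, g) = 10*r
U(N, b) = (17 + N)/(N + b) (U(N, b) = (N + 17)/(b + N) = (17 + N)/(N + b))
c(B, S) = 30 (c(B, S) = 10*3 = 30)
(c(-187, 211) + U(193, -222))/(-40562 - 16143) = (30 + (17 + 193)/(193 - 222))/(-40562 - 16143) = (30 + 210/(-29))/(-56705) = (30 - 1/29*210)*(-1/56705) = (30 - 210/29)*(-1/56705) = (660/29)*(-1/56705) = -12/29899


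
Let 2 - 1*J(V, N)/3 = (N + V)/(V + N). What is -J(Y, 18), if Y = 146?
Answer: -3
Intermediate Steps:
J(V, N) = 3 (J(V, N) = 6 - 3*(N + V)/(V + N) = 6 - 3*(N + V)/(N + V) = 6 - 3*1 = 6 - 3 = 3)
-J(Y, 18) = -1*3 = -3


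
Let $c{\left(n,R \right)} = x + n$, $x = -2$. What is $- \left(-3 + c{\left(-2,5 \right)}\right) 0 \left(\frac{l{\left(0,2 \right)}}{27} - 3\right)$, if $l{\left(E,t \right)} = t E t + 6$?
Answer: $0$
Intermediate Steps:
$c{\left(n,R \right)} = -2 + n$
$l{\left(E,t \right)} = 6 + E t^{2}$ ($l{\left(E,t \right)} = E t t + 6 = E t^{2} + 6 = 6 + E t^{2}$)
$- \left(-3 + c{\left(-2,5 \right)}\right) 0 \left(\frac{l{\left(0,2 \right)}}{27} - 3\right) = - \left(-3 - 4\right) 0 \left(\frac{6 + 0 \cdot 2^{2}}{27} - 3\right) = - \left(-3 - 4\right) 0 \left(\left(6 + 0 \cdot 4\right) \frac{1}{27} - 3\right) = - \left(-7\right) 0 \left(\left(6 + 0\right) \frac{1}{27} - 3\right) = \left(-1\right) 0 \left(6 \cdot \frac{1}{27} - 3\right) = 0 \left(\frac{2}{9} - 3\right) = 0 \left(- \frac{25}{9}\right) = 0$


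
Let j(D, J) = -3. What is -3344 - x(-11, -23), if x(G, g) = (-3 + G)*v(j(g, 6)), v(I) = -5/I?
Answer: -9962/3 ≈ -3320.7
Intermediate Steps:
x(G, g) = -5 + 5*G/3 (x(G, g) = (-3 + G)*(-5/(-3)) = (-3 + G)*(-5*(-1/3)) = (-3 + G)*(5/3) = -5 + 5*G/3)
-3344 - x(-11, -23) = -3344 - (-5 + (5/3)*(-11)) = -3344 - (-5 - 55/3) = -3344 - 1*(-70/3) = -3344 + 70/3 = -9962/3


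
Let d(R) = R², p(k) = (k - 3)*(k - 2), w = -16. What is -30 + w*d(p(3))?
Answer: -30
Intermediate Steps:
p(k) = (-3 + k)*(-2 + k)
-30 + w*d(p(3)) = -30 - 16*(6 + 3² - 5*3)² = -30 - 16*(6 + 9 - 15)² = -30 - 16*0² = -30 - 16*0 = -30 + 0 = -30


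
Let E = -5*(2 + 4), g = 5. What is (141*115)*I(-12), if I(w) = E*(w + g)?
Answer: 3405150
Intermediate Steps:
E = -30 (E = -5*6 = -30)
I(w) = -150 - 30*w (I(w) = -30*(w + 5) = -30*(5 + w) = -150 - 30*w)
(141*115)*I(-12) = (141*115)*(-150 - 30*(-12)) = 16215*(-150 + 360) = 16215*210 = 3405150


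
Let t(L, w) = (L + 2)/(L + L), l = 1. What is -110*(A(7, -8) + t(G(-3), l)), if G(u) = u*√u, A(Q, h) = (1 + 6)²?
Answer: -5445 - 110*I*√3/9 ≈ -5445.0 - 21.169*I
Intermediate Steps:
A(Q, h) = 49 (A(Q, h) = 7² = 49)
G(u) = u^(3/2)
t(L, w) = (2 + L)/(2*L) (t(L, w) = (2 + L)/((2*L)) = (2 + L)*(1/(2*L)) = (2 + L)/(2*L))
-110*(A(7, -8) + t(G(-3), l)) = -110*(49 + (2 + (-3)^(3/2))/(2*((-3)^(3/2)))) = -110*(49 + (2 - 3*I*√3)/(2*((-3*I*√3)))) = -110*(49 + (I*√3/9)*(2 - 3*I*√3)/2) = -110*(49 + I*√3*(2 - 3*I*√3)/18) = -5390 - 55*I*√3*(2 - 3*I*√3)/9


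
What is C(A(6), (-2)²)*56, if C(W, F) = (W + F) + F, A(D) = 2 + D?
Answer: 896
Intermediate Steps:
C(W, F) = W + 2*F (C(W, F) = (F + W) + F = W + 2*F)
C(A(6), (-2)²)*56 = ((2 + 6) + 2*(-2)²)*56 = (8 + 2*4)*56 = (8 + 8)*56 = 16*56 = 896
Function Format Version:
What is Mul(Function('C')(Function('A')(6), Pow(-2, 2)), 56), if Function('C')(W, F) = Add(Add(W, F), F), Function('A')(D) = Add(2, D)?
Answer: 896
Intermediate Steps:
Function('C')(W, F) = Add(W, Mul(2, F)) (Function('C')(W, F) = Add(Add(F, W), F) = Add(W, Mul(2, F)))
Mul(Function('C')(Function('A')(6), Pow(-2, 2)), 56) = Mul(Add(Add(2, 6), Mul(2, Pow(-2, 2))), 56) = Mul(Add(8, Mul(2, 4)), 56) = Mul(Add(8, 8), 56) = Mul(16, 56) = 896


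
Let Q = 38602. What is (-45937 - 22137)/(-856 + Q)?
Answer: -34037/18873 ≈ -1.8035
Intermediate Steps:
(-45937 - 22137)/(-856 + Q) = (-45937 - 22137)/(-856 + 38602) = -68074/37746 = -68074*1/37746 = -34037/18873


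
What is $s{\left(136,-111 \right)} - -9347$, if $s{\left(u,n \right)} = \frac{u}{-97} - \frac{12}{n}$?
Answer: $\frac{33541739}{3589} \approx 9345.7$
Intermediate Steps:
$s{\left(u,n \right)} = - \frac{12}{n} - \frac{u}{97}$ ($s{\left(u,n \right)} = u \left(- \frac{1}{97}\right) - \frac{12}{n} = - \frac{u}{97} - \frac{12}{n} = - \frac{12}{n} - \frac{u}{97}$)
$s{\left(136,-111 \right)} - -9347 = \left(- \frac{12}{-111} - \frac{136}{97}\right) - -9347 = \left(\left(-12\right) \left(- \frac{1}{111}\right) - \frac{136}{97}\right) + 9347 = \left(\frac{4}{37} - \frac{136}{97}\right) + 9347 = - \frac{4644}{3589} + 9347 = \frac{33541739}{3589}$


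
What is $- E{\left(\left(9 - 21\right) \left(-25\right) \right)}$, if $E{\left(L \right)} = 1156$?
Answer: $-1156$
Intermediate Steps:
$- E{\left(\left(9 - 21\right) \left(-25\right) \right)} = \left(-1\right) 1156 = -1156$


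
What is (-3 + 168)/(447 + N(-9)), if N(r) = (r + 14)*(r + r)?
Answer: 55/119 ≈ 0.46218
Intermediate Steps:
N(r) = 2*r*(14 + r) (N(r) = (14 + r)*(2*r) = 2*r*(14 + r))
(-3 + 168)/(447 + N(-9)) = (-3 + 168)/(447 + 2*(-9)*(14 - 9)) = 165/(447 + 2*(-9)*5) = 165/(447 - 90) = 165/357 = 165*(1/357) = 55/119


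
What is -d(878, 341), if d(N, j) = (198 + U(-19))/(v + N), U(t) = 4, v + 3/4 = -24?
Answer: -808/3413 ≈ -0.23674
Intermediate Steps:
v = -99/4 (v = -¾ - 24 = -99/4 ≈ -24.750)
d(N, j) = 202/(-99/4 + N) (d(N, j) = (198 + 4)/(-99/4 + N) = 202/(-99/4 + N))
-d(878, 341) = -808/(-99 + 4*878) = -808/(-99 + 3512) = -808/3413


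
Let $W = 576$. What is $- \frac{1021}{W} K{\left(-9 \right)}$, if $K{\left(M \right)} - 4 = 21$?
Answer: $- \frac{25525}{576} \approx -44.314$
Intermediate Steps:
$K{\left(M \right)} = 25$ ($K{\left(M \right)} = 4 + 21 = 25$)
$- \frac{1021}{W} K{\left(-9 \right)} = - \frac{1021}{576} \cdot 25 = \left(-1021\right) \frac{1}{576} \cdot 25 = \left(- \frac{1021}{576}\right) 25 = - \frac{25525}{576}$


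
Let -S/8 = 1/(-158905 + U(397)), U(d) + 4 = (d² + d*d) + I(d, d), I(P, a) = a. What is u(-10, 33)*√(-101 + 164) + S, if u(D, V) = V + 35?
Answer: -4/78353 + 204*√7 ≈ 539.73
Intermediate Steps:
u(D, V) = 35 + V
U(d) = -4 + d + 2*d² (U(d) = -4 + ((d² + d*d) + d) = -4 + ((d² + d²) + d) = -4 + (2*d² + d) = -4 + (d + 2*d²) = -4 + d + 2*d²)
S = -4/78353 (S = -8/(-158905 + (-4 + 397 + 2*397²)) = -8/(-158905 + (-4 + 397 + 2*157609)) = -8/(-158905 + (-4 + 397 + 315218)) = -8/(-158905 + 315611) = -8/156706 = -8*1/156706 = -4/78353 ≈ -5.1051e-5)
u(-10, 33)*√(-101 + 164) + S = (35 + 33)*√(-101 + 164) - 4/78353 = 68*√63 - 4/78353 = 68*(3*√7) - 4/78353 = 204*√7 - 4/78353 = -4/78353 + 204*√7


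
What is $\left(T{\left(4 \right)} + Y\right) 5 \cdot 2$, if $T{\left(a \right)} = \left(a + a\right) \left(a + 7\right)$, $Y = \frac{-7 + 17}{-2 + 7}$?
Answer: $900$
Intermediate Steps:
$Y = 2$ ($Y = \frac{10}{5} = 10 \cdot \frac{1}{5} = 2$)
$T{\left(a \right)} = 2 a \left(7 + a\right)$
$\left(T{\left(4 \right)} + Y\right) 5 \cdot 2 = \left(2 \cdot 4 \left(7 + 4\right) + 2\right) 5 \cdot 2 = \left(2 \cdot 4 \cdot 11 + 2\right) 10 = \left(88 + 2\right) 10 = 90 \cdot 10 = 900$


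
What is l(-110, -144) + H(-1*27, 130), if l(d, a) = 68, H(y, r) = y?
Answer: 41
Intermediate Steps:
l(-110, -144) + H(-1*27, 130) = 68 - 1*27 = 68 - 27 = 41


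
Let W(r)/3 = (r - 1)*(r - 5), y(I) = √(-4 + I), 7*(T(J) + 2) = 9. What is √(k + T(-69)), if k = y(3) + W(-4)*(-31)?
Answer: √(-205100 + 49*I)/7 ≈ 0.0077283 + 64.697*I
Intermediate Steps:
T(J) = -5/7 (T(J) = -2 + (⅐)*9 = -2 + 9/7 = -5/7)
W(r) = 3*(-1 + r)*(-5 + r) (W(r) = 3*((r - 1)*(r - 5)) = 3*((-1 + r)*(-5 + r)) = 3*(-1 + r)*(-5 + r))
k = -4185 + I (k = √(-4 + 3) + (15 - 18*(-4) + 3*(-4)²)*(-31) = √(-1) + (15 + 72 + 3*16)*(-31) = I + (15 + 72 + 48)*(-31) = I + 135*(-31) = I - 4185 = -4185 + I ≈ -4185.0 + 1.0*I)
√(k + T(-69)) = √((-4185 + I) - 5/7) = √(-29300/7 + I)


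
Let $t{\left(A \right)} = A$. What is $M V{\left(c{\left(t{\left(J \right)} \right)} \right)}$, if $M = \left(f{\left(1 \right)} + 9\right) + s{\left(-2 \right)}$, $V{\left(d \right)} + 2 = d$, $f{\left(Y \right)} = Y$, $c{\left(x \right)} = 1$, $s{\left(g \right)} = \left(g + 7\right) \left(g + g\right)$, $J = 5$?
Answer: $10$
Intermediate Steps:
$s{\left(g \right)} = 2 g \left(7 + g\right)$ ($s{\left(g \right)} = \left(7 + g\right) 2 g = 2 g \left(7 + g\right)$)
$V{\left(d \right)} = -2 + d$
$M = -10$ ($M = \left(1 + 9\right) + 2 \left(-2\right) \left(7 - 2\right) = 10 + 2 \left(-2\right) 5 = 10 - 20 = -10$)
$M V{\left(c{\left(t{\left(J \right)} \right)} \right)} = - 10 \left(-2 + 1\right) = \left(-10\right) \left(-1\right) = 10$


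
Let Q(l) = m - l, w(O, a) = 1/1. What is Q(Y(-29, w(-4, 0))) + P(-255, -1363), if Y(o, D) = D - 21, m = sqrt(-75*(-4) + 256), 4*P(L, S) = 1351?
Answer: 1431/4 + 2*sqrt(139) ≈ 381.33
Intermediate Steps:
P(L, S) = 1351/4 (P(L, S) = (1/4)*1351 = 1351/4)
m = 2*sqrt(139) (m = sqrt(300 + 256) = sqrt(556) = 2*sqrt(139) ≈ 23.580)
w(O, a) = 1
Y(o, D) = -21 + D
Q(l) = -l + 2*sqrt(139) (Q(l) = 2*sqrt(139) - l = -l + 2*sqrt(139))
Q(Y(-29, w(-4, 0))) + P(-255, -1363) = (-(-21 + 1) + 2*sqrt(139)) + 1351/4 = (-1*(-20) + 2*sqrt(139)) + 1351/4 = (20 + 2*sqrt(139)) + 1351/4 = 1431/4 + 2*sqrt(139)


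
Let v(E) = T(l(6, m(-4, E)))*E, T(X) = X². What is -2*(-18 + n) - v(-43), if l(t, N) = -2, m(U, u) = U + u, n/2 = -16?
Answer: 272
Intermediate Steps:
n = -32 (n = 2*(-16) = -32)
v(E) = 4*E (v(E) = (-2)²*E = 4*E)
-2*(-18 + n) - v(-43) = -2*(-18 - 32) - 4*(-43) = -2*(-50) - 1*(-172) = 100 + 172 = 272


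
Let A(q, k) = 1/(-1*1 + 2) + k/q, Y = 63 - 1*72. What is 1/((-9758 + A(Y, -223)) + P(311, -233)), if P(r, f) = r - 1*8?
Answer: -9/84863 ≈ -0.00010605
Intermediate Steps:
Y = -9 (Y = 63 - 72 = -9)
A(q, k) = 1 + k/q (A(q, k) = 1/(-1 + 2) + k/q = 1/1 + k/q = 1*1 + k/q = 1 + k/q)
P(r, f) = -8 + r (P(r, f) = r - 8 = -8 + r)
1/((-9758 + A(Y, -223)) + P(311, -233)) = 1/((-9758 + (-223 - 9)/(-9)) + (-8 + 311)) = 1/((-9758 - ⅑*(-232)) + 303) = 1/((-9758 + 232/9) + 303) = 1/(-87590/9 + 303) = 1/(-84863/9) = -9/84863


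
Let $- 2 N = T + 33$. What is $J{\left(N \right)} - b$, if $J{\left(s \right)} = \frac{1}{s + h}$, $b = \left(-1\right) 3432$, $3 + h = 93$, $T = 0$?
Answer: $\frac{504506}{147} \approx 3432.0$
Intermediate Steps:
$h = 90$ ($h = -3 + 93 = 90$)
$N = - \frac{33}{2}$ ($N = - \frac{0 + 33}{2} = \left(- \frac{1}{2}\right) 33 = - \frac{33}{2} \approx -16.5$)
$b = -3432$
$J{\left(s \right)} = \frac{1}{90 + s}$ ($J{\left(s \right)} = \frac{1}{s + 90} = \frac{1}{90 + s}$)
$J{\left(N \right)} - b = \frac{1}{90 - \frac{33}{2}} - -3432 = \frac{1}{\frac{147}{2}} + 3432 = \frac{2}{147} + 3432 = \frac{504506}{147}$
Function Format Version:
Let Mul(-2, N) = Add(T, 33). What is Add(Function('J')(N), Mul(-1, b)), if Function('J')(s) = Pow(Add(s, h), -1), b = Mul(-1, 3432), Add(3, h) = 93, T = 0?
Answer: Rational(504506, 147) ≈ 3432.0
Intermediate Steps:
h = 90 (h = Add(-3, 93) = 90)
N = Rational(-33, 2) (N = Mul(Rational(-1, 2), Add(0, 33)) = Mul(Rational(-1, 2), 33) = Rational(-33, 2) ≈ -16.500)
b = -3432
Function('J')(s) = Pow(Add(90, s), -1) (Function('J')(s) = Pow(Add(s, 90), -1) = Pow(Add(90, s), -1))
Add(Function('J')(N), Mul(-1, b)) = Add(Pow(Add(90, Rational(-33, 2)), -1), Mul(-1, -3432)) = Add(Pow(Rational(147, 2), -1), 3432) = Add(Rational(2, 147), 3432) = Rational(504506, 147)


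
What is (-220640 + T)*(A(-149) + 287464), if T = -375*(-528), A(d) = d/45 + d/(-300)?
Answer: -292865455844/45 ≈ -6.5081e+9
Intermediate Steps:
A(d) = 17*d/900 (A(d) = d*(1/45) + d*(-1/300) = d/45 - d/300 = 17*d/900)
T = 198000
(-220640 + T)*(A(-149) + 287464) = (-220640 + 198000)*((17/900)*(-149) + 287464) = -22640*(-2533/900 + 287464) = -22640*258715067/900 = -292865455844/45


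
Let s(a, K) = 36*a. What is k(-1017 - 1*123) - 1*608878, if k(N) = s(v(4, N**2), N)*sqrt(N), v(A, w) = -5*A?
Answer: -608878 - 1440*I*sqrt(285) ≈ -6.0888e+5 - 24310.0*I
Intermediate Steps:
k(N) = -720*sqrt(N) (k(N) = (36*(-5*4))*sqrt(N) = (36*(-20))*sqrt(N) = -720*sqrt(N))
k(-1017 - 1*123) - 1*608878 = -720*sqrt(-1017 - 1*123) - 1*608878 = -720*sqrt(-1017 - 123) - 608878 = -1440*I*sqrt(285) - 608878 = -608878 - 1440*I*sqrt(285)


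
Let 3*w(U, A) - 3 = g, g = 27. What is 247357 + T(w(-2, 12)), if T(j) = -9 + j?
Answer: 247358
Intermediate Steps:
w(U, A) = 10 (w(U, A) = 1 + (⅓)*27 = 1 + 9 = 10)
247357 + T(w(-2, 12)) = 247357 + (-9 + 10) = 247357 + 1 = 247358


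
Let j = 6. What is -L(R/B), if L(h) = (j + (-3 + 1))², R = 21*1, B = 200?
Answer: -16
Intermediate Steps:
R = 21
L(h) = 16 (L(h) = (6 + (-3 + 1))² = (6 - 2)² = 4² = 16)
-L(R/B) = -1*16 = -16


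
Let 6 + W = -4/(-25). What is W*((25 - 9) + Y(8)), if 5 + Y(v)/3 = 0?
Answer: -146/25 ≈ -5.8400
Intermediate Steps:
Y(v) = -15 (Y(v) = -15 + 3*0 = -15 + 0 = -15)
W = -146/25 (W = -6 - 4/(-25) = -6 - 4*(-1/25) = -6 + 4/25 = -146/25 ≈ -5.8400)
W*((25 - 9) + Y(8)) = -146*((25 - 9) - 15)/25 = -146*(16 - 15)/25 = -146/25*1 = -146/25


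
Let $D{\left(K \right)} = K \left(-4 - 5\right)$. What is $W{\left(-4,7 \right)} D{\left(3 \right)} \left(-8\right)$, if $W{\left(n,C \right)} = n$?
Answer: $-864$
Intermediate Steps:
$D{\left(K \right)} = - 9 K$ ($D{\left(K \right)} = K \left(-9\right) = - 9 K$)
$W{\left(-4,7 \right)} D{\left(3 \right)} \left(-8\right) = - 4 \left(\left(-9\right) 3\right) \left(-8\right) = \left(-4\right) \left(-27\right) \left(-8\right) = 108 \left(-8\right) = -864$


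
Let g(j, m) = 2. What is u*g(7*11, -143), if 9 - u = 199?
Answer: -380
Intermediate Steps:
u = -190 (u = 9 - 1*199 = 9 - 199 = -190)
u*g(7*11, -143) = -190*2 = -380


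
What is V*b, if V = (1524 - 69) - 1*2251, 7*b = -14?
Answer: 1592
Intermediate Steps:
b = -2 (b = (⅐)*(-14) = -2)
V = -796 (V = 1455 - 2251 = -796)
V*b = -796*(-2) = 1592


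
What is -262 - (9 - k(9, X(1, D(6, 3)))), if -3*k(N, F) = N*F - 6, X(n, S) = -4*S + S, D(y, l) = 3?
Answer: -242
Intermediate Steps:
X(n, S) = -3*S (X(n, S) = -4*S + S = -3*S)
k(N, F) = 2 - F*N/3 (k(N, F) = -(N*F - 6)/3 = -(F*N - 6)/3 = -(-6 + F*N)/3 = 2 - F*N/3)
-262 - (9 - k(9, X(1, D(6, 3)))) = -262 - (9 - (2 - ⅓*(-3*3)*9)) = -262 - (9 - (2 - ⅓*(-9)*9)) = -262 - (9 - (2 + 27)) = -262 - (9 - 1*29) = -262 - (9 - 29) = -262 - 1*(-20) = -262 + 20 = -242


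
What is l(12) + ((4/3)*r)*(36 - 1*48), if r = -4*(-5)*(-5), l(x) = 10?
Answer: 1610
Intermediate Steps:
r = -100 (r = 20*(-5) = -100)
l(12) + ((4/3)*r)*(36 - 1*48) = 10 + ((4/3)*(-100))*(36 - 1*48) = 10 + ((4*(⅓))*(-100))*(36 - 48) = 10 + ((4/3)*(-100))*(-12) = 10 - 400/3*(-12) = 10 + 1600 = 1610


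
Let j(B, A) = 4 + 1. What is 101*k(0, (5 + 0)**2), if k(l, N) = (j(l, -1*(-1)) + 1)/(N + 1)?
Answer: 303/13 ≈ 23.308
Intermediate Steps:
j(B, A) = 5
k(l, N) = 6/(1 + N) (k(l, N) = (5 + 1)/(N + 1) = 6/(1 + N))
101*k(0, (5 + 0)**2) = 101*(6/(1 + (5 + 0)**2)) = 101*(6/(1 + 5**2)) = 101*(6/(1 + 25)) = 101*(6/26) = 101*(6*(1/26)) = 101*(3/13) = 303/13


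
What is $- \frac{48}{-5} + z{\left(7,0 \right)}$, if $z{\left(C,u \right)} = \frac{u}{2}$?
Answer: $\frac{48}{5} \approx 9.6$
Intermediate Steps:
$z{\left(C,u \right)} = \frac{u}{2}$
$- \frac{48}{-5} + z{\left(7,0 \right)} = - \frac{48}{-5} + \frac{1}{2} \cdot 0 = \left(-48\right) \left(- \frac{1}{5}\right) + 0 = \frac{48}{5} + 0 = \frac{48}{5}$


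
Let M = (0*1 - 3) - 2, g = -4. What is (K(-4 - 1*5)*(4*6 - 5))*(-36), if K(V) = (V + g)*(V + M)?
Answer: -124488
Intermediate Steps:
M = -5 (M = (0 - 3) - 2 = -3 - 2 = -5)
K(V) = (-5 + V)*(-4 + V) (K(V) = (V - 4)*(V - 5) = (-4 + V)*(-5 + V) = (-5 + V)*(-4 + V))
(K(-4 - 1*5)*(4*6 - 5))*(-36) = ((20 + (-4 - 1*5)² - 9*(-4 - 1*5))*(4*6 - 5))*(-36) = ((20 + (-4 - 5)² - 9*(-4 - 5))*(24 - 5))*(-36) = ((20 + (-9)² - 9*(-9))*19)*(-36) = ((20 + 81 + 81)*19)*(-36) = (182*19)*(-36) = 3458*(-36) = -124488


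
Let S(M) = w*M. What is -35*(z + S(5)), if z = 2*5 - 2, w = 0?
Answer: -280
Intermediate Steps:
S(M) = 0 (S(M) = 0*M = 0)
z = 8 (z = 10 - 2 = 8)
-35*(z + S(5)) = -35*(8 + 0) = -35*8 = -280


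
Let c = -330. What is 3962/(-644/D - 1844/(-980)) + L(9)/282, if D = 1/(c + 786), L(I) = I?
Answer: 124596797/6763038586 ≈ 0.018423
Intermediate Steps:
D = 1/456 (D = 1/(-330 + 786) = 1/456 ≈ 0.0021930)
3962/(-644/D - 1844/(-980)) + L(9)/282 = 3962/(-644/1/456 - 1844/(-980)) + 9/282 = 3962/(-644*456 - 1844*(-1/980)) + 9*(1/282) = 3962/(-293664 + 461/245) + 3/94 = 3962/(-71947219/245) + 3/94 = 3962*(-245/71947219) + 3/94 = -970690/71947219 + 3/94 = 124596797/6763038586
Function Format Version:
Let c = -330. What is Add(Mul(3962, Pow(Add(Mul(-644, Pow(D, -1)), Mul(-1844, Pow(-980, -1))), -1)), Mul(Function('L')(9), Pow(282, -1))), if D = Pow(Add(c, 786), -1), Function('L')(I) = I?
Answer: Rational(124596797, 6763038586) ≈ 0.018423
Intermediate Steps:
D = Rational(1, 456) (D = Pow(Add(-330, 786), -1) = Pow(456, -1) = Rational(1, 456) ≈ 0.0021930)
Add(Mul(3962, Pow(Add(Mul(-644, Pow(D, -1)), Mul(-1844, Pow(-980, -1))), -1)), Mul(Function('L')(9), Pow(282, -1))) = Add(Mul(3962, Pow(Add(Mul(-644, Pow(Rational(1, 456), -1)), Mul(-1844, Pow(-980, -1))), -1)), Mul(9, Pow(282, -1))) = Add(Mul(3962, Pow(Add(Mul(-644, 456), Mul(-1844, Rational(-1, 980))), -1)), Mul(9, Rational(1, 282))) = Add(Mul(3962, Pow(Add(-293664, Rational(461, 245)), -1)), Rational(3, 94)) = Add(Mul(3962, Pow(Rational(-71947219, 245), -1)), Rational(3, 94)) = Add(Mul(3962, Rational(-245, 71947219)), Rational(3, 94)) = Add(Rational(-970690, 71947219), Rational(3, 94)) = Rational(124596797, 6763038586)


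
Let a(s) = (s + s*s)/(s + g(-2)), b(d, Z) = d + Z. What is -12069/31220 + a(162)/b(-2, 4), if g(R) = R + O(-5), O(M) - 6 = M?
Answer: 58607793/718060 ≈ 81.620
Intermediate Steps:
O(M) = 6 + M
b(d, Z) = Z + d
g(R) = 1 + R (g(R) = R + (6 - 5) = R + 1 = 1 + R)
a(s) = (s + s**2)/(-1 + s) (a(s) = (s + s*s)/(s + (1 - 2)) = (s + s**2)/(s - 1) = (s + s**2)/(-1 + s))
-12069/31220 + a(162)/b(-2, 4) = -12069/31220 + (162*(1 + 162)/(-1 + 162))/(4 - 2) = -12069*1/31220 + (162*163/161)/2 = -12069/31220 + (162*(1/161)*163)*(1/2) = -12069/31220 + (26406/161)*(1/2) = -12069/31220 + 13203/161 = 58607793/718060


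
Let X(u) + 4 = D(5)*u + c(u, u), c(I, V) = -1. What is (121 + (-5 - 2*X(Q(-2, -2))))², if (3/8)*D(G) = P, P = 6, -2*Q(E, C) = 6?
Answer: 49284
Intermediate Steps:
Q(E, C) = -3 (Q(E, C) = -½*6 = -3)
D(G) = 16 (D(G) = (8/3)*6 = 16)
X(u) = -5 + 16*u (X(u) = -4 + (16*u - 1) = -4 + (-1 + 16*u) = -5 + 16*u)
(121 + (-5 - 2*X(Q(-2, -2))))² = (121 + (-5 - 2*(-5 + 16*(-3))))² = (121 + (-5 - 2*(-5 - 48)))² = (121 + (-5 - 2*(-53)))² = (121 + (-5 + 106))² = (121 + 101)² = 222² = 49284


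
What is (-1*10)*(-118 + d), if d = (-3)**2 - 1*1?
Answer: 1100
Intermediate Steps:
d = 8 (d = 9 - 1 = 8)
(-1*10)*(-118 + d) = (-1*10)*(-118 + 8) = -10*(-110) = 1100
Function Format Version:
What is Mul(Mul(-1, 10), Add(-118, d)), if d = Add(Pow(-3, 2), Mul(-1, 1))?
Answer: 1100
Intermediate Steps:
d = 8 (d = Add(9, -1) = 8)
Mul(Mul(-1, 10), Add(-118, d)) = Mul(Mul(-1, 10), Add(-118, 8)) = Mul(-10, -110) = 1100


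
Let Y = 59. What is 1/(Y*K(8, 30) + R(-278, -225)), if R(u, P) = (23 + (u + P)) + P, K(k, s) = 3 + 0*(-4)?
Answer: -1/528 ≈ -0.0018939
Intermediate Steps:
K(k, s) = 3 (K(k, s) = 3 + 0 = 3)
R(u, P) = 23 + u + 2*P (R(u, P) = (23 + (P + u)) + P = (23 + P + u) + P = 23 + u + 2*P)
1/(Y*K(8, 30) + R(-278, -225)) = 1/(59*3 + (23 - 278 + 2*(-225))) = 1/(177 + (23 - 278 - 450)) = 1/(177 - 705) = 1/(-528) = -1/528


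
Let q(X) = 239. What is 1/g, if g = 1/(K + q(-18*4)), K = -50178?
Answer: -49939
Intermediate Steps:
g = -1/49939 (g = 1/(-50178 + 239) = 1/(-49939) = -1/49939 ≈ -2.0024e-5)
1/g = 1/(-1/49939) = -49939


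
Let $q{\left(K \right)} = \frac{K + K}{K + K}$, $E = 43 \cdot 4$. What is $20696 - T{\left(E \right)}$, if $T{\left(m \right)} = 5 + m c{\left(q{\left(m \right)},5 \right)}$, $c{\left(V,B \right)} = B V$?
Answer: $19831$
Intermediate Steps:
$E = 172$
$q{\left(K \right)} = 1$ ($q{\left(K \right)} = \frac{2 K}{2 K} = 2 K \frac{1}{2 K} = 1$)
$T{\left(m \right)} = 5 + 5 m$ ($T{\left(m \right)} = 5 + m 5 \cdot 1 = 5 + m 5 = 5 + 5 m$)
$20696 - T{\left(E \right)} = 20696 - \left(5 + 5 \cdot 172\right) = 20696 - \left(5 + 860\right) = 20696 - 865 = 19831$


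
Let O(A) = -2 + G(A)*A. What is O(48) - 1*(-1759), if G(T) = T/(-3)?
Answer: 989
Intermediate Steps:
G(T) = -T/3 (G(T) = T*(-⅓) = -T/3)
O(A) = -2 - A²/3 (O(A) = -2 + (-A/3)*A = -2 - A²/3)
O(48) - 1*(-1759) = (-2 - ⅓*48²) - 1*(-1759) = (-2 - ⅓*2304) + 1759 = (-2 - 768) + 1759 = -770 + 1759 = 989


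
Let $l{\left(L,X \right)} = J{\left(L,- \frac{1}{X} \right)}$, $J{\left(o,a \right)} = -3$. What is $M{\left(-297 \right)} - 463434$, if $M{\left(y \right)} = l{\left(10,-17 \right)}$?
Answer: $-463437$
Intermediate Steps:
$l{\left(L,X \right)} = -3$
$M{\left(y \right)} = -3$
$M{\left(-297 \right)} - 463434 = -3 - 463434 = -463437$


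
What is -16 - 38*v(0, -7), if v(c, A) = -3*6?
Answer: 668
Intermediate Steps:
v(c, A) = -18
-16 - 38*v(0, -7) = -16 - 38*(-18) = -16 + 684 = 668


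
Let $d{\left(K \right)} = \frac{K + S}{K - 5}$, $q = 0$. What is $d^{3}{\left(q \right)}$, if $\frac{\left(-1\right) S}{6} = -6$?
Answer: $- \frac{46656}{125} \approx -373.25$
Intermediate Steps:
$S = 36$ ($S = \left(-6\right) \left(-6\right) = 36$)
$d{\left(K \right)} = \frac{36 + K}{-5 + K}$ ($d{\left(K \right)} = \frac{K + 36}{K - 5} = \frac{36 + K}{-5 + K}$)
$d^{3}{\left(q \right)} = \left(\frac{36 + 0}{-5 + 0}\right)^{3} = \left(\frac{1}{-5} \cdot 36\right)^{3} = \left(\left(- \frac{1}{5}\right) 36\right)^{3} = \left(- \frac{36}{5}\right)^{3} = - \frac{46656}{125}$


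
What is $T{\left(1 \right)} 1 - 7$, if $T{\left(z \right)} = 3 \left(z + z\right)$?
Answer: $-1$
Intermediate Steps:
$T{\left(z \right)} = 6 z$ ($T{\left(z \right)} = 3 \cdot 2 z = 6 z$)
$T{\left(1 \right)} 1 - 7 = 6 \cdot 1 \cdot 1 - 7 = 6 \cdot 1 - 7 = 6 - 7 = -1$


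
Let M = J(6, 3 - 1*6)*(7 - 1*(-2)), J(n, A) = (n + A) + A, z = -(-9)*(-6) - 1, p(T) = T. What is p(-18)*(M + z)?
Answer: 990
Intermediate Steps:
z = -55 (z = -9*6 - 1 = -54 - 1 = -55)
J(n, A) = n + 2*A (J(n, A) = (A + n) + A = n + 2*A)
M = 0 (M = (6 + 2*(3 - 1*6))*(7 - 1*(-2)) = (6 + 2*(3 - 6))*(7 + 2) = (6 + 2*(-3))*9 = (6 - 6)*9 = 0*9 = 0)
p(-18)*(M + z) = -18*(0 - 55) = -18*(-55) = 990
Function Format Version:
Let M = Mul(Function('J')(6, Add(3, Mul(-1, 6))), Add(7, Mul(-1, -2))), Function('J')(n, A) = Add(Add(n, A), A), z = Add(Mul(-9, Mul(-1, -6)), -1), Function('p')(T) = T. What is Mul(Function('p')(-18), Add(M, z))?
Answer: 990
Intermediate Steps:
z = -55 (z = Add(Mul(-9, 6), -1) = Add(-54, -1) = -55)
Function('J')(n, A) = Add(n, Mul(2, A)) (Function('J')(n, A) = Add(Add(A, n), A) = Add(n, Mul(2, A)))
M = 0 (M = Mul(Add(6, Mul(2, Add(3, Mul(-1, 6)))), Add(7, Mul(-1, -2))) = Mul(Add(6, Mul(2, Add(3, -6))), Add(7, 2)) = Mul(Add(6, Mul(2, -3)), 9) = Mul(Add(6, -6), 9) = Mul(0, 9) = 0)
Mul(Function('p')(-18), Add(M, z)) = Mul(-18, Add(0, -55)) = Mul(-18, -55) = 990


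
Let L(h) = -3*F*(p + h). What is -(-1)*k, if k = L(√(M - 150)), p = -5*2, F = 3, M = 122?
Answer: 90 - 18*I*√7 ≈ 90.0 - 47.624*I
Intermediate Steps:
p = -10
L(h) = 90 - 9*h (L(h) = -9*(-10 + h) = -3*(-30 + 3*h) = 90 - 9*h)
k = 90 - 18*I*√7 (k = 90 - 9*√(122 - 150) = 90 - 18*I*√7 ≈ 90.0 - 47.624*I)
-(-1)*k = -(-1)*(90 - 18*I*√7) = -(-90 + 18*I*√7) = 90 - 18*I*√7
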